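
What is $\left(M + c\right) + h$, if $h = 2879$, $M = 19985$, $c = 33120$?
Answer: $55984$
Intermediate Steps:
$\left(M + c\right) + h = \left(19985 + 33120\right) + 2879 = 53105 + 2879 = 55984$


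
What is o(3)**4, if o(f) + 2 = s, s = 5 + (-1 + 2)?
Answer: 256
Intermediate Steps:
s = 6 (s = 5 + 1 = 6)
o(f) = 4 (o(f) = -2 + 6 = 4)
o(3)**4 = 4**4 = 256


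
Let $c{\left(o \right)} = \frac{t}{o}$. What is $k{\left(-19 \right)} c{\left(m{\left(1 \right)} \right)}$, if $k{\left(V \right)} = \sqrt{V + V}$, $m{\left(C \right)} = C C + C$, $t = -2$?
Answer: $- i \sqrt{38} \approx - 6.1644 i$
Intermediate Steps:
$m{\left(C \right)} = C + C^{2}$ ($m{\left(C \right)} = C^{2} + C = C + C^{2}$)
$c{\left(o \right)} = - \frac{2}{o}$
$k{\left(V \right)} = \sqrt{2} \sqrt{V}$ ($k{\left(V \right)} = \sqrt{2 V} = \sqrt{2} \sqrt{V}$)
$k{\left(-19 \right)} c{\left(m{\left(1 \right)} \right)} = \sqrt{2} \sqrt{-19} \left(- \frac{2}{1 \left(1 + 1\right)}\right) = \sqrt{2} i \sqrt{19} \left(- \frac{2}{1 \cdot 2}\right) = i \sqrt{38} \left(- \frac{2}{2}\right) = i \sqrt{38} \left(\left(-2\right) \frac{1}{2}\right) = i \sqrt{38} \left(-1\right) = - i \sqrt{38}$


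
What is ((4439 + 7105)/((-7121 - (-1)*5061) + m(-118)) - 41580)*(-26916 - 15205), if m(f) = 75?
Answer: 3476997737124/1985 ≈ 1.7516e+9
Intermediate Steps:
((4439 + 7105)/((-7121 - (-1)*5061) + m(-118)) - 41580)*(-26916 - 15205) = ((4439 + 7105)/((-7121 - (-1)*5061) + 75) - 41580)*(-26916 - 15205) = (11544/((-7121 - 1*(-5061)) + 75) - 41580)*(-42121) = (11544/((-7121 + 5061) + 75) - 41580)*(-42121) = (11544/(-2060 + 75) - 41580)*(-42121) = (11544/(-1985) - 41580)*(-42121) = (11544*(-1/1985) - 41580)*(-42121) = (-11544/1985 - 41580)*(-42121) = -82547844/1985*(-42121) = 3476997737124/1985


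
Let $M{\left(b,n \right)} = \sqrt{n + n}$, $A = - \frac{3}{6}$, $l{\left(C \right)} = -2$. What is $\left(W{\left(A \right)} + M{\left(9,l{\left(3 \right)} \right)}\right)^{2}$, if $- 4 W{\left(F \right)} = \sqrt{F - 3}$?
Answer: $- \frac{135}{32} + \frac{\sqrt{14}}{2} \approx -2.3479$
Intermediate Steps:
$A = - \frac{1}{2}$ ($A = \left(-3\right) \frac{1}{6} = - \frac{1}{2} \approx -0.5$)
$W{\left(F \right)} = - \frac{\sqrt{-3 + F}}{4}$ ($W{\left(F \right)} = - \frac{\sqrt{F - 3}}{4} = - \frac{\sqrt{-3 + F}}{4}$)
$M{\left(b,n \right)} = \sqrt{2} \sqrt{n}$ ($M{\left(b,n \right)} = \sqrt{2 n} = \sqrt{2} \sqrt{n}$)
$\left(W{\left(A \right)} + M{\left(9,l{\left(3 \right)} \right)}\right)^{2} = \left(- \frac{\sqrt{-3 - \frac{1}{2}}}{4} + \sqrt{2} \sqrt{-2}\right)^{2} = \left(- \frac{\sqrt{- \frac{7}{2}}}{4} + \sqrt{2} i \sqrt{2}\right)^{2} = \left(- \frac{\frac{1}{2} i \sqrt{14}}{4} + 2 i\right)^{2} = \left(- \frac{i \sqrt{14}}{8} + 2 i\right)^{2} = \left(2 i - \frac{i \sqrt{14}}{8}\right)^{2}$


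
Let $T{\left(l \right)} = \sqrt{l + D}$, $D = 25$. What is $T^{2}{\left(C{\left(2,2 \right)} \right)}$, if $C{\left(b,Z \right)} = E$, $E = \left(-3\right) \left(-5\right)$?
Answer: $40$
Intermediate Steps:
$E = 15$
$C{\left(b,Z \right)} = 15$
$T{\left(l \right)} = \sqrt{25 + l}$ ($T{\left(l \right)} = \sqrt{l + 25} = \sqrt{25 + l}$)
$T^{2}{\left(C{\left(2,2 \right)} \right)} = \left(\sqrt{25 + 15}\right)^{2} = \left(\sqrt{40}\right)^{2} = \left(2 \sqrt{10}\right)^{2} = 40$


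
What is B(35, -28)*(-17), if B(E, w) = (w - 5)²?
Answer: -18513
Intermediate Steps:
B(E, w) = (-5 + w)²
B(35, -28)*(-17) = (-5 - 28)²*(-17) = (-33)²*(-17) = 1089*(-17) = -18513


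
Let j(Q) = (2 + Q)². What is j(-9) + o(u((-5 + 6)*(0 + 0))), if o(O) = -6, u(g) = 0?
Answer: 43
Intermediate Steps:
j(-9) + o(u((-5 + 6)*(0 + 0))) = (2 - 9)² - 6 = (-7)² - 6 = 49 - 6 = 43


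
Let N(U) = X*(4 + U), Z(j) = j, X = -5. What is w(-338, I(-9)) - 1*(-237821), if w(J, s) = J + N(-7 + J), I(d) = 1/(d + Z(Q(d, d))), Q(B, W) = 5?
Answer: 239188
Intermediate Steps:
N(U) = -20 - 5*U (N(U) = -5*(4 + U) = -20 - 5*U)
I(d) = 1/(5 + d) (I(d) = 1/(d + 5) = 1/(5 + d))
w(J, s) = 15 - 4*J (w(J, s) = J + (-20 - 5*(-7 + J)) = J + (-20 + (35 - 5*J)) = J + (15 - 5*J) = 15 - 4*J)
w(-338, I(-9)) - 1*(-237821) = (15 - 4*(-338)) - 1*(-237821) = (15 + 1352) + 237821 = 1367 + 237821 = 239188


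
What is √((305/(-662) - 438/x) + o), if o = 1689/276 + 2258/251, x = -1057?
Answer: √245901011082851256559/4039564382 ≈ 3.8819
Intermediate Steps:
o = 349049/23092 (o = 1689*(1/276) + 2258*(1/251) = 563/92 + 2258/251 = 349049/23092 ≈ 15.116)
√((305/(-662) - 438/x) + o) = √((305/(-662) - 438/(-1057)) + 349049/23092) = √((305*(-1/662) - 438*(-1/1057)) + 349049/23092) = √((-305/662 + 438/1057) + 349049/23092) = √(-32429/699734 + 349049/23092) = √(121746301249/8079128764) = √245901011082851256559/4039564382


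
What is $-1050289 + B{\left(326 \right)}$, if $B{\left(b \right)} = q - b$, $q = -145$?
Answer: $-1050760$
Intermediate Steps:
$B{\left(b \right)} = -145 - b$
$-1050289 + B{\left(326 \right)} = -1050289 - 471 = -1050760$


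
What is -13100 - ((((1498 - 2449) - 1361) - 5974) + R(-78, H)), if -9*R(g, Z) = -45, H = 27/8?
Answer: -4819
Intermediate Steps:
H = 27/8 (H = 27*(⅛) = 27/8 ≈ 3.3750)
R(g, Z) = 5 (R(g, Z) = -⅑*(-45) = 5)
-13100 - ((((1498 - 2449) - 1361) - 5974) + R(-78, H)) = -13100 - ((((1498 - 2449) - 1361) - 5974) + 5) = -13100 - (((-951 - 1361) - 5974) + 5) = -13100 - ((-2312 - 5974) + 5) = -13100 - (-8286 + 5) = -13100 - 1*(-8281) = -13100 + 8281 = -4819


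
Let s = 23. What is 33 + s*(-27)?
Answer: -588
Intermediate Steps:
33 + s*(-27) = 33 + 23*(-27) = 33 - 621 = -588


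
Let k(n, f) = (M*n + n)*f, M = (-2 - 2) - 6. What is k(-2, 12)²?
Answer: 46656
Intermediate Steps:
M = -10 (M = -4 - 6 = -10)
k(n, f) = -9*f*n (k(n, f) = (-10*n + n)*f = (-9*n)*f = -9*f*n)
k(-2, 12)² = (-9*12*(-2))² = 216² = 46656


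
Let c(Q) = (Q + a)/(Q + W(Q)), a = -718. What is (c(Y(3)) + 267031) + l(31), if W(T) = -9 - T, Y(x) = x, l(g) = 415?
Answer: 2407729/9 ≈ 2.6753e+5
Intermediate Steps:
c(Q) = 718/9 - Q/9 (c(Q) = (Q - 718)/(Q + (-9 - Q)) = (-718 + Q)/(-9) = (-718 + Q)*(-⅑) = 718/9 - Q/9)
(c(Y(3)) + 267031) + l(31) = ((718/9 - ⅑*3) + 267031) + 415 = ((718/9 - ⅓) + 267031) + 415 = (715/9 + 267031) + 415 = 2403994/9 + 415 = 2407729/9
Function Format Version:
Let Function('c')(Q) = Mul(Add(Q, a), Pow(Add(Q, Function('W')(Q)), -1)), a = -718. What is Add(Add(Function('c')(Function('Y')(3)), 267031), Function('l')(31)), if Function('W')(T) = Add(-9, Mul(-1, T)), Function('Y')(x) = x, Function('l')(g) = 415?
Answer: Rational(2407729, 9) ≈ 2.6753e+5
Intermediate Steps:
Function('c')(Q) = Add(Rational(718, 9), Mul(Rational(-1, 9), Q)) (Function('c')(Q) = Mul(Add(Q, -718), Pow(Add(Q, Add(-9, Mul(-1, Q))), -1)) = Mul(Add(-718, Q), Pow(-9, -1)) = Mul(Add(-718, Q), Rational(-1, 9)) = Add(Rational(718, 9), Mul(Rational(-1, 9), Q)))
Add(Add(Function('c')(Function('Y')(3)), 267031), Function('l')(31)) = Add(Add(Add(Rational(718, 9), Mul(Rational(-1, 9), 3)), 267031), 415) = Add(Add(Add(Rational(718, 9), Rational(-1, 3)), 267031), 415) = Add(Add(Rational(715, 9), 267031), 415) = Add(Rational(2403994, 9), 415) = Rational(2407729, 9)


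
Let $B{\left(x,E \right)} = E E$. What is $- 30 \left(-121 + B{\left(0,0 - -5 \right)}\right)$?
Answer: $2880$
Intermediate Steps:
$B{\left(x,E \right)} = E^{2}$
$- 30 \left(-121 + B{\left(0,0 - -5 \right)}\right) = - 30 \left(-121 + \left(0 - -5\right)^{2}\right) = - 30 \left(-121 + \left(0 + 5\right)^{2}\right) = - 30 \left(-121 + 5^{2}\right) = - 30 \left(-121 + 25\right) = \left(-30\right) \left(-96\right) = 2880$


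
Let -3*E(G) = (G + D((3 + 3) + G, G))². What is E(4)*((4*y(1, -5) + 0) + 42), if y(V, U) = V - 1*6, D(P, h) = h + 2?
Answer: -2200/3 ≈ -733.33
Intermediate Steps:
D(P, h) = 2 + h
y(V, U) = -6 + V (y(V, U) = V - 6 = -6 + V)
E(G) = -(2 + 2*G)²/3 (E(G) = -(G + (2 + G))²/3 = -(2 + 2*G)²/3)
E(4)*((4*y(1, -5) + 0) + 42) = (-4*(1 + 4)²/3)*((4*(-6 + 1) + 0) + 42) = (-4/3*5²)*((4*(-5) + 0) + 42) = (-4/3*25)*((-20 + 0) + 42) = -100*(-20 + 42)/3 = -100/3*22 = -2200/3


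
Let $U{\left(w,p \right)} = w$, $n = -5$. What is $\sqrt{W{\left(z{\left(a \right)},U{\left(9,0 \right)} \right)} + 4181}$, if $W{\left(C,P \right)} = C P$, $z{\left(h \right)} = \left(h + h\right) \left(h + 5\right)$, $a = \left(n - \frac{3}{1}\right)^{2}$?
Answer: $\sqrt{83669} \approx 289.26$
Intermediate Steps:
$a = 64$ ($a = \left(-5 - \frac{3}{1}\right)^{2} = \left(-5 - 3\right)^{2} = \left(-8\right)^{2} = 64$)
$z{\left(h \right)} = 2 h \left(5 + h\right)$
$\sqrt{W{\left(z{\left(a \right)},U{\left(9,0 \right)} \right)} + 4181} = \sqrt{2 \cdot 64 \left(5 + 64\right) 9 + 4181} = \sqrt{2 \cdot 64 \cdot 69 \cdot 9 + 4181} = \sqrt{8832 \cdot 9 + 4181} = \sqrt{79488 + 4181} = \sqrt{83669}$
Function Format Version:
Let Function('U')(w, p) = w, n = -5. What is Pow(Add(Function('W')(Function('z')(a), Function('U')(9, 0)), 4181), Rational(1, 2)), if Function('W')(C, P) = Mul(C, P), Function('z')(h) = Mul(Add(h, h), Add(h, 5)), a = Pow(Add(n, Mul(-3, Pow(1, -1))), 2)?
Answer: Pow(83669, Rational(1, 2)) ≈ 289.26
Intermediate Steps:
a = 64 (a = Pow(Add(-5, Mul(-3, Pow(1, -1))), 2) = Pow(Add(-5, Mul(-3, 1)), 2) = Pow(Add(-5, -3), 2) = Pow(-8, 2) = 64)
Function('z')(h) = Mul(2, h, Add(5, h)) (Function('z')(h) = Mul(Mul(2, h), Add(5, h)) = Mul(2, h, Add(5, h)))
Pow(Add(Function('W')(Function('z')(a), Function('U')(9, 0)), 4181), Rational(1, 2)) = Pow(Add(Mul(Mul(2, 64, Add(5, 64)), 9), 4181), Rational(1, 2)) = Pow(Add(Mul(Mul(2, 64, 69), 9), 4181), Rational(1, 2)) = Pow(Add(Mul(8832, 9), 4181), Rational(1, 2)) = Pow(Add(79488, 4181), Rational(1, 2)) = Pow(83669, Rational(1, 2))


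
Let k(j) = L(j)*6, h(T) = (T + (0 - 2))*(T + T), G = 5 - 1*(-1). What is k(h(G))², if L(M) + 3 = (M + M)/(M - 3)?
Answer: 676/25 ≈ 27.040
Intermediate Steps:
L(M) = -3 + 2*M/(-3 + M) (L(M) = -3 + (M + M)/(M - 3) = -3 + (2*M)/(-3 + M) = -3 + 2*M/(-3 + M))
G = 6 (G = 5 + 1 = 6)
h(T) = 2*T*(-2 + T) (h(T) = (T - 2)*(2*T) = (-2 + T)*(2*T) = 2*T*(-2 + T))
k(j) = 6*(9 - j)/(-3 + j) (k(j) = ((9 - j)/(-3 + j))*6 = 6*(9 - j)/(-3 + j))
k(h(G))² = (6*(9 - 2*6*(-2 + 6))/(-3 + 2*6*(-2 + 6)))² = (6*(9 - 2*6*4)/(-3 + 2*6*4))² = (6*(9 - 1*48)/(-3 + 48))² = (6*(9 - 48)/45)² = (6*(1/45)*(-39))² = (-26/5)² = 676/25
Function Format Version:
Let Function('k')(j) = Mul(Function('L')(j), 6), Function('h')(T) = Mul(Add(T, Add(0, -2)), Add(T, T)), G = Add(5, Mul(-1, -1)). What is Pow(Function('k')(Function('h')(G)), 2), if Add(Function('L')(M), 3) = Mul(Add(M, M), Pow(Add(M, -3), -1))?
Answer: Rational(676, 25) ≈ 27.040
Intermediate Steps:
Function('L')(M) = Add(-3, Mul(2, M, Pow(Add(-3, M), -1))) (Function('L')(M) = Add(-3, Mul(Add(M, M), Pow(Add(M, -3), -1))) = Add(-3, Mul(Mul(2, M), Pow(Add(-3, M), -1))) = Add(-3, Mul(2, M, Pow(Add(-3, M), -1))))
G = 6 (G = Add(5, 1) = 6)
Function('h')(T) = Mul(2, T, Add(-2, T)) (Function('h')(T) = Mul(Add(T, -2), Mul(2, T)) = Mul(Add(-2, T), Mul(2, T)) = Mul(2, T, Add(-2, T)))
Function('k')(j) = Mul(6, Pow(Add(-3, j), -1), Add(9, Mul(-1, j))) (Function('k')(j) = Mul(Mul(Pow(Add(-3, j), -1), Add(9, Mul(-1, j))), 6) = Mul(6, Pow(Add(-3, j), -1), Add(9, Mul(-1, j))))
Pow(Function('k')(Function('h')(G)), 2) = Pow(Mul(6, Pow(Add(-3, Mul(2, 6, Add(-2, 6))), -1), Add(9, Mul(-1, Mul(2, 6, Add(-2, 6))))), 2) = Pow(Mul(6, Pow(Add(-3, Mul(2, 6, 4)), -1), Add(9, Mul(-1, Mul(2, 6, 4)))), 2) = Pow(Mul(6, Pow(Add(-3, 48), -1), Add(9, Mul(-1, 48))), 2) = Pow(Mul(6, Pow(45, -1), Add(9, -48)), 2) = Pow(Mul(6, Rational(1, 45), -39), 2) = Pow(Rational(-26, 5), 2) = Rational(676, 25)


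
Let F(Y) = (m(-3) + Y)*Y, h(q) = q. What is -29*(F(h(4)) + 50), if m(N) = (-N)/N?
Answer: -1798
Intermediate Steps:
m(N) = -1
F(Y) = Y*(-1 + Y) (F(Y) = (-1 + Y)*Y = Y*(-1 + Y))
-29*(F(h(4)) + 50) = -29*(4*(-1 + 4) + 50) = -29*(4*3 + 50) = -29*(12 + 50) = -29*62 = -1798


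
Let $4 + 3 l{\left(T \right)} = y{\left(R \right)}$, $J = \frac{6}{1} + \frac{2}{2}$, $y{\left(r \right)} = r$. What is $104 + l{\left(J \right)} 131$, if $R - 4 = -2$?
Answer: $\frac{50}{3} \approx 16.667$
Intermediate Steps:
$R = 2$ ($R = 4 - 2 = 2$)
$J = 7$ ($J = 6 \cdot 1 + 2 \cdot \frac{1}{2} = 6 + 1 = 7$)
$l{\left(T \right)} = - \frac{2}{3}$ ($l{\left(T \right)} = - \frac{4}{3} + \frac{1}{3} \cdot 2 = - \frac{4}{3} + \frac{2}{3} = - \frac{2}{3}$)
$104 + l{\left(J \right)} 131 = 104 - \frac{262}{3} = \frac{50}{3}$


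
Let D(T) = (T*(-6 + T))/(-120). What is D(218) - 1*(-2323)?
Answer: 29068/15 ≈ 1937.9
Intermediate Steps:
D(T) = -T*(-6 + T)/120 (D(T) = (T*(-6 + T))*(-1/120) = -T*(-6 + T)/120)
D(218) - 1*(-2323) = (1/120)*218*(6 - 1*218) - 1*(-2323) = (1/120)*218*(6 - 218) + 2323 = (1/120)*218*(-212) + 2323 = -5777/15 + 2323 = 29068/15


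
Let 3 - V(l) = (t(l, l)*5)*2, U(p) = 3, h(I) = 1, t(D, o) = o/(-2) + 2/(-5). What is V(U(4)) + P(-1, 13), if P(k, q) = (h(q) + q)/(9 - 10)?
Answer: 8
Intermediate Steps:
t(D, o) = -2/5 - o/2 (t(D, o) = o*(-1/2) + 2*(-1/5) = -o/2 - 2/5 = -2/5 - o/2)
P(k, q) = -1 - q (P(k, q) = (1 + q)/(9 - 10) = (1 + q)/(-1) = (1 + q)*(-1) = -1 - q)
V(l) = 7 + 5*l (V(l) = 3 - (-2/5 - l/2)*5*2 = 3 - (-2 - 5*l/2)*2 = 3 - (-4 - 5*l) = 3 + (4 + 5*l) = 7 + 5*l)
V(U(4)) + P(-1, 13) = (7 + 5*3) + (-1 - 1*13) = (7 + 15) + (-1 - 13) = 22 - 14 = 8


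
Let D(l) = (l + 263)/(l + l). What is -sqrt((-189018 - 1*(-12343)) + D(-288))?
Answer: -5*I*sqrt(4070591)/24 ≈ -420.33*I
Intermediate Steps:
D(l) = (263 + l)/(2*l) (D(l) = (263 + l)/((2*l)) = (263 + l)*(1/(2*l)) = (263 + l)/(2*l))
-sqrt((-189018 - 1*(-12343)) + D(-288)) = -sqrt((-189018 - 1*(-12343)) + (1/2)*(263 - 288)/(-288)) = -sqrt((-189018 + 12343) + (1/2)*(-1/288)*(-25)) = -sqrt(-176675 + 25/576) = -sqrt(-101764775/576) = -5*I*sqrt(4070591)/24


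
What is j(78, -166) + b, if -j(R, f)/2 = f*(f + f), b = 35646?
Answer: -74578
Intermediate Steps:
j(R, f) = -4*f² (j(R, f) = -2*f*(f + f) = -2*f*2*f = -4*f²)
j(78, -166) + b = -4*(-166)² + 35646 = -4*27556 + 35646 = -110224 + 35646 = -74578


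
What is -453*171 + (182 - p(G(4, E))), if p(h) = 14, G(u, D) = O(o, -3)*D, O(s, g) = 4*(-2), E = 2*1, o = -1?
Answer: -77295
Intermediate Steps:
E = 2
O(s, g) = -8
G(u, D) = -8*D
-453*171 + (182 - p(G(4, E))) = -453*171 + (182 - 1*14) = -77463 + (182 - 14) = -77463 + 168 = -77295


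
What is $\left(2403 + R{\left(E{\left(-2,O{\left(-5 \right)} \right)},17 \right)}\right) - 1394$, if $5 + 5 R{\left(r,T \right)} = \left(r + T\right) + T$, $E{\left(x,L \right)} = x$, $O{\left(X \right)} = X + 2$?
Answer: $\frac{5072}{5} \approx 1014.4$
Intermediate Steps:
$O{\left(X \right)} = 2 + X$
$R{\left(r,T \right)} = -1 + \frac{r}{5} + \frac{2 T}{5}$ ($R{\left(r,T \right)} = -1 + \frac{\left(r + T\right) + T}{5} = -1 + \frac{\left(T + r\right) + T}{5} = -1 + \frac{r + 2 T}{5} = -1 + \left(\frac{r}{5} + \frac{2 T}{5}\right) = -1 + \frac{r}{5} + \frac{2 T}{5}$)
$\left(2403 + R{\left(E{\left(-2,O{\left(-5 \right)} \right)},17 \right)}\right) - 1394 = \left(2403 + \left(-1 + \frac{1}{5} \left(-2\right) + \frac{2}{5} \cdot 17\right)\right) - 1394 = \left(2403 - - \frac{27}{5}\right) - 1394 = \left(2403 + \frac{27}{5}\right) - 1394 = \frac{12042}{5} - 1394 = \frac{5072}{5}$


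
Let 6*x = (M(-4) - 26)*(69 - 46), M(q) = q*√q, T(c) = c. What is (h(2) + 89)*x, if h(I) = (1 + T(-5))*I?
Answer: -8073 - 2484*I ≈ -8073.0 - 2484.0*I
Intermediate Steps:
M(q) = q^(3/2)
h(I) = -4*I (h(I) = (1 - 5)*I = -4*I)
x = -299/3 - 92*I/3 (x = (((-4)^(3/2) - 26)*(69 - 46))/6 = ((-8*I - 26)*23)/6 = ((-26 - 8*I)*23)/6 = (-598 - 184*I)/6 = -299/3 - 92*I/3 ≈ -99.667 - 30.667*I)
(h(2) + 89)*x = (-4*2 + 89)*(-299/3 - 92*I/3) = (-8 + 89)*(-299/3 - 92*I/3) = 81*(-299/3 - 92*I/3) = -8073 - 2484*I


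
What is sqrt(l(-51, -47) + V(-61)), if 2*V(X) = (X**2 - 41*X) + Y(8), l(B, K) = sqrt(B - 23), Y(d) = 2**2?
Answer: sqrt(3113 + I*sqrt(74)) ≈ 55.794 + 0.07709*I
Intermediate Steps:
Y(d) = 4
l(B, K) = sqrt(-23 + B)
V(X) = 2 + X**2/2 - 41*X/2 (V(X) = ((X**2 - 41*X) + 4)/2 = (4 + X**2 - 41*X)/2 = 2 + X**2/2 - 41*X/2)
sqrt(l(-51, -47) + V(-61)) = sqrt(sqrt(-23 - 51) + (2 + (1/2)*(-61)**2 - 41/2*(-61))) = sqrt(sqrt(-74) + (2 + (1/2)*3721 + 2501/2)) = sqrt(I*sqrt(74) + (2 + 3721/2 + 2501/2)) = sqrt(I*sqrt(74) + 3113) = sqrt(3113 + I*sqrt(74))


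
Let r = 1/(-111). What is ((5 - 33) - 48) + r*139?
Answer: -8575/111 ≈ -77.252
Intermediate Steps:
r = -1/111 ≈ -0.0090090
((5 - 33) - 48) + r*139 = ((5 - 33) - 48) - 1/111*139 = (-28 - 48) - 139/111 = -76 - 139/111 = -8575/111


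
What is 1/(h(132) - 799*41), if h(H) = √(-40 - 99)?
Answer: -32759/1073152220 - I*√139/1073152220 ≈ -3.0526e-5 - 1.0986e-8*I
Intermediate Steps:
h(H) = I*√139 (h(H) = √(-139) = I*√139)
1/(h(132) - 799*41) = 1/(I*√139 - 799*41) = 1/(I*√139 - 32759) = 1/(-32759 + I*√139)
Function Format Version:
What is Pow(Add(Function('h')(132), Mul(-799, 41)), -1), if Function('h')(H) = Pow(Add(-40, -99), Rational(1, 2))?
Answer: Add(Rational(-32759, 1073152220), Mul(Rational(-1, 1073152220), I, Pow(139, Rational(1, 2)))) ≈ Add(-3.0526e-5, Mul(-1.0986e-8, I))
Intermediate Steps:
Function('h')(H) = Mul(I, Pow(139, Rational(1, 2))) (Function('h')(H) = Pow(-139, Rational(1, 2)) = Mul(I, Pow(139, Rational(1, 2))))
Pow(Add(Function('h')(132), Mul(-799, 41)), -1) = Pow(Add(Mul(I, Pow(139, Rational(1, 2))), Mul(-799, 41)), -1) = Pow(Add(Mul(I, Pow(139, Rational(1, 2))), -32759), -1) = Pow(Add(-32759, Mul(I, Pow(139, Rational(1, 2)))), -1)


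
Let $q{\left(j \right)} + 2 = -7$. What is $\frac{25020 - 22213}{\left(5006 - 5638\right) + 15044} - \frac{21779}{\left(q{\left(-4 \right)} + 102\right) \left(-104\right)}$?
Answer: $\frac{9473007}{3872024} \approx 2.4465$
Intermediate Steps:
$q{\left(j \right)} = -9$ ($q{\left(j \right)} = -2 - 7 = -9$)
$\frac{25020 - 22213}{\left(5006 - 5638\right) + 15044} - \frac{21779}{\left(q{\left(-4 \right)} + 102\right) \left(-104\right)} = \frac{25020 - 22213}{\left(5006 - 5638\right) + 15044} - \frac{21779}{\left(-9 + 102\right) \left(-104\right)} = \frac{25020 - 22213}{-632 + 15044} - \frac{21779}{93 \left(-104\right)} = \frac{2807}{14412} - \frac{21779}{-9672} = 2807 \cdot \frac{1}{14412} - - \frac{21779}{9672} = \frac{2807}{14412} + \frac{21779}{9672} = \frac{9473007}{3872024}$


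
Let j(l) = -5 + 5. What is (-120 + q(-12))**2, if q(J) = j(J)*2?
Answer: 14400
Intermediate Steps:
j(l) = 0
q(J) = 0 (q(J) = 0*2 = 0)
(-120 + q(-12))**2 = (-120 + 0)**2 = (-120)**2 = 14400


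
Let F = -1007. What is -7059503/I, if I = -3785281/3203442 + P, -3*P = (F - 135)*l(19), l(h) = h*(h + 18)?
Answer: -22614708409326/857265057083 ≈ -26.380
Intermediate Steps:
l(h) = h*(18 + h)
P = 802826/3 (P = -(-1007 - 135)*19*(18 + 19)/3 = -(-1142)*19*37/3 = -(-1142)*703/3 = -⅓*(-802826) = 802826/3 ≈ 2.6761e+5)
I = 857265057083/3203442 (I = -3785281/3203442 + 802826/3 = 857265057083/3203442 ≈ 2.6761e+5)
-7059503/I = -7059503/857265057083/3203442 = -7059503*3203442/857265057083 = -22614708409326/857265057083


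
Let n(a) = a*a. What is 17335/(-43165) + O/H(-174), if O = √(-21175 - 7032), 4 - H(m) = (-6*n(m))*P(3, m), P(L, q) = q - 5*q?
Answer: -3467/8633 + I*√28207/126432580 ≈ -0.4016 + 1.3284e-6*I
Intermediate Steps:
n(a) = a²
P(L, q) = -4*q
H(m) = 4 - 24*m³ (H(m) = 4 - (-6*m²)*(-4*m) = 4 - 24*m³)
O = I*√28207 (O = √(-28207) = I*√28207 ≈ 167.95*I)
17335/(-43165) + O/H(-174) = 17335/(-43165) + (I*√28207)/(4 - 24*(-174)³) = 17335*(-1/43165) + (I*√28207)/(4 - 24*(-5268024)) = -3467/8633 + (I*√28207)/(4 + 126432576) = -3467/8633 + (I*√28207)/126432580 = -3467/8633 + (I*√28207)*(1/126432580) = -3467/8633 + I*√28207/126432580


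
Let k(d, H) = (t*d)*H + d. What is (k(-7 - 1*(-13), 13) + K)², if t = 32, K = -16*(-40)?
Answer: 9872164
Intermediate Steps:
K = 640
k(d, H) = d + 32*H*d (k(d, H) = (32*d)*H + d = 32*H*d + d = d + 32*H*d)
(k(-7 - 1*(-13), 13) + K)² = ((-7 - 1*(-13))*(1 + 32*13) + 640)² = ((-7 + 13)*(1 + 416) + 640)² = (6*417 + 640)² = (2502 + 640)² = 3142² = 9872164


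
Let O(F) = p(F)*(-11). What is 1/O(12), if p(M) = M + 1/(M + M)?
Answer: -24/3179 ≈ -0.0075495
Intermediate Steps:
p(M) = M + 1/(2*M)
O(F) = -11*F - 11/(2*F) (O(F) = (F + 1/(2*F))*(-11) = -11*F - 11/(2*F))
1/O(12) = 1/(-11*12 - 11/2/12) = 1/(-132 - 11/2*1/12) = 1/(-132 - 11/24) = 1/(-3179/24) = -24/3179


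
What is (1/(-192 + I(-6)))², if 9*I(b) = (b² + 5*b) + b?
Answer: 1/36864 ≈ 2.7127e-5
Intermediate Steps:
I(b) = b²/9 + 2*b/3 (I(b) = ((b² + 5*b) + b)/9 = (b² + 6*b)/9 = b²/9 + 2*b/3)
(1/(-192 + I(-6)))² = (1/(-192 + (⅑)*(-6)*(6 - 6)))² = (1/(-192 + (⅑)*(-6)*0))² = (1/(-192 + 0))² = (1/(-192))² = (-1/192)² = 1/36864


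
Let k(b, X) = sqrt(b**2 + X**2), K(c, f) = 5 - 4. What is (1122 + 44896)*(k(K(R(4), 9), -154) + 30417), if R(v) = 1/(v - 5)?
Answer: 1399729506 + 46018*sqrt(23717) ≈ 1.4068e+9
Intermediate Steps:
R(v) = 1/(-5 + v)
K(c, f) = 1
k(b, X) = sqrt(X**2 + b**2)
(1122 + 44896)*(k(K(R(4), 9), -154) + 30417) = (1122 + 44896)*(sqrt((-154)**2 + 1**2) + 30417) = 46018*(sqrt(23716 + 1) + 30417) = 46018*(sqrt(23717) + 30417) = 46018*(30417 + sqrt(23717)) = 1399729506 + 46018*sqrt(23717)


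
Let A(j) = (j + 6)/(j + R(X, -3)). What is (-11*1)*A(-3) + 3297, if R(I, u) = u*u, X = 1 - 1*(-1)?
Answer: 6583/2 ≈ 3291.5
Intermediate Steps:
X = 2 (X = 1 + 1 = 2)
R(I, u) = u²
A(j) = (6 + j)/(9 + j) (A(j) = (j + 6)/(j + (-3)²) = (6 + j)/(j + 9) = (6 + j)/(9 + j))
(-11*1)*A(-3) + 3297 = (-11*1)*((6 - 3)/(9 - 3)) + 3297 = -11*3/6 + 3297 = -11*½ + 3297 = -11/2 + 3297 = 6583/2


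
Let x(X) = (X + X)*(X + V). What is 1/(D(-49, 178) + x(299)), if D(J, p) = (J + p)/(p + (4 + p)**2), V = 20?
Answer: 33302/6352756253 ≈ 5.2421e-6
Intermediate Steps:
D(J, p) = (J + p)/(p + (4 + p)**2)
x(X) = 2*X*(20 + X) (x(X) = (X + X)*(X + 20) = (2*X)*(20 + X) = 2*X*(20 + X))
1/(D(-49, 178) + x(299)) = 1/((-49 + 178)/(178 + (4 + 178)**2) + 2*299*(20 + 299)) = 1/(129/(178 + 182**2) + 2*299*319) = 1/(129/(178 + 33124) + 190762) = 1/(129/33302 + 190762) = 1/(6352756253/33302) = 33302/6352756253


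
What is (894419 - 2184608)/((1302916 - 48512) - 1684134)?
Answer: 1290189/429730 ≈ 3.0023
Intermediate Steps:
(894419 - 2184608)/((1302916 - 48512) - 1684134) = -1290189/(1254404 - 1684134) = -1290189/(-429730) = -1290189*(-1/429730) = 1290189/429730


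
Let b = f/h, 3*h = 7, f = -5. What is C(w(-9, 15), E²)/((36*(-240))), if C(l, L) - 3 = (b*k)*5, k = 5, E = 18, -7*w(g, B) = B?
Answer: 59/10080 ≈ 0.0058532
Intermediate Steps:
h = 7/3 (h = (⅓)*7 = 7/3 ≈ 2.3333)
w(g, B) = -B/7
b = -15/7 (b = -5/7/3 = -5*3/7 = -15/7 ≈ -2.1429)
C(l, L) = -354/7 (C(l, L) = 3 - 15/7*5*5 = 3 - 75/7*5 = 3 - 375/7 = -354/7)
C(w(-9, 15), E²)/((36*(-240))) = -354/(7*(36*(-240))) = -354/7/(-8640) = -354/7*(-1/8640) = 59/10080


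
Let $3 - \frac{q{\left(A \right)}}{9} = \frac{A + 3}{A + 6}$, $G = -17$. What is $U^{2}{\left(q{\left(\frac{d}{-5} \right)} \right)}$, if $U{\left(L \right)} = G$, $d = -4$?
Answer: $289$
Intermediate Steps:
$q{\left(A \right)} = 27 - \frac{9 \left(3 + A\right)}{6 + A}$ ($q{\left(A \right)} = 27 - 9 \frac{A + 3}{A + 6} = 27 - 9 \frac{3 + A}{6 + A} = 27 - \frac{9 \left(3 + A\right)}{6 + A}$)
$U{\left(L \right)} = -17$
$U^{2}{\left(q{\left(\frac{d}{-5} \right)} \right)} = \left(-17\right)^{2} = 289$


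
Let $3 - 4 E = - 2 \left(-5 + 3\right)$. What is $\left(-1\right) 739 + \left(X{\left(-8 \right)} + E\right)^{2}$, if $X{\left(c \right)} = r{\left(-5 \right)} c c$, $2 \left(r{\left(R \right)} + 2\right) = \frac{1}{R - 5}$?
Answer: $\frac{6616041}{400} \approx 16540.0$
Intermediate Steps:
$r{\left(R \right)} = -2 + \frac{1}{2 \left(-5 + R\right)}$ ($r{\left(R \right)} = -2 + \frac{1}{2 \left(R - 5\right)} = -2 + \frac{1}{2 \left(-5 + R\right)}$)
$E = - \frac{1}{4}$ ($E = \frac{3}{4} - \frac{\left(-2\right) \left(-5 + 3\right)}{4} = \frac{3}{4} - \frac{\left(-2\right) \left(-2\right)}{4} = \frac{3}{4} - 1 = - \frac{1}{4} \approx -0.25$)
$X{\left(c \right)} = - \frac{41 c^{2}}{20}$ ($X{\left(c \right)} = \frac{21 - -20}{2 \left(-5 - 5\right)} c c = \frac{21 + 20}{2 \left(-10\right)} c c = \frac{1}{2} \left(- \frac{1}{10}\right) 41 c c = - \frac{41 c}{20} c = - \frac{41 c^{2}}{20}$)
$\left(-1\right) 739 + \left(X{\left(-8 \right)} + E\right)^{2} = \left(-1\right) 739 + \left(- \frac{41 \left(-8\right)^{2}}{20} - \frac{1}{4}\right)^{2} = -739 + \left(\left(- \frac{41}{20}\right) 64 - \frac{1}{4}\right)^{2} = -739 + \left(- \frac{656}{5} - \frac{1}{4}\right)^{2} = -739 + \left(- \frac{2629}{20}\right)^{2} = -739 + \frac{6911641}{400} = \frac{6616041}{400}$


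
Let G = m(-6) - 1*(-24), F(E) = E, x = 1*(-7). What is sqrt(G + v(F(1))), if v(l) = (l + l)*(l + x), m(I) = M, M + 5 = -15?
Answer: 2*I*sqrt(2) ≈ 2.8284*I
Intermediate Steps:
M = -20 (M = -5 - 15 = -20)
m(I) = -20
x = -7
G = 4 (G = -20 - 1*(-24) = -20 + 24 = 4)
v(l) = 2*l*(-7 + l) (v(l) = (l + l)*(l - 7) = (2*l)*(-7 + l) = 2*l*(-7 + l))
sqrt(G + v(F(1))) = sqrt(4 + 2*1*(-7 + 1)) = sqrt(4 + 2*1*(-6)) = sqrt(4 - 12) = sqrt(-8) = 2*I*sqrt(2)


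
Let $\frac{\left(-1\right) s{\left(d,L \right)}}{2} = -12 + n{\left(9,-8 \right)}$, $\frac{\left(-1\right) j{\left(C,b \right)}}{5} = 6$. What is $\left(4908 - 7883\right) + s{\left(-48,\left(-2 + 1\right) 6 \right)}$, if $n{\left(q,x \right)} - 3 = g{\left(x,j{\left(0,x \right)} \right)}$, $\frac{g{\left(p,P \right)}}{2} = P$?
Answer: $-2837$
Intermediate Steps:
$j{\left(C,b \right)} = -30$ ($j{\left(C,b \right)} = \left(-5\right) 6 = -30$)
$g{\left(p,P \right)} = 2 P$
$n{\left(q,x \right)} = -57$ ($n{\left(q,x \right)} = 3 + 2 \left(-30\right) = 3 - 60 = -57$)
$s{\left(d,L \right)} = 138$ ($s{\left(d,L \right)} = - 2 \left(-12 - 57\right) = \left(-2\right) \left(-69\right) = 138$)
$\left(4908 - 7883\right) + s{\left(-48,\left(-2 + 1\right) 6 \right)} = \left(4908 - 7883\right) + 138 = -2975 + 138 = -2837$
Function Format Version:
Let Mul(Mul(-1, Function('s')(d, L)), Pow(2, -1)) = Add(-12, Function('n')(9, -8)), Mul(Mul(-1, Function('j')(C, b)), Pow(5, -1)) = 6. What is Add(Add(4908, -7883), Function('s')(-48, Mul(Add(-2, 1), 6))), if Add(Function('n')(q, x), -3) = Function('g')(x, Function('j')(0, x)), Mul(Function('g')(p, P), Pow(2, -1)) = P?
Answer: -2837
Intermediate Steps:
Function('j')(C, b) = -30 (Function('j')(C, b) = Mul(-5, 6) = -30)
Function('g')(p, P) = Mul(2, P)
Function('n')(q, x) = -57 (Function('n')(q, x) = Add(3, Mul(2, -30)) = Add(3, -60) = -57)
Function('s')(d, L) = 138 (Function('s')(d, L) = Mul(-2, Add(-12, -57)) = Mul(-2, -69) = 138)
Add(Add(4908, -7883), Function('s')(-48, Mul(Add(-2, 1), 6))) = Add(Add(4908, -7883), 138) = Add(-2975, 138) = -2837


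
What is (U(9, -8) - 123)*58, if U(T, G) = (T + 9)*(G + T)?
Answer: -6090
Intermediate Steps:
U(T, G) = (9 + T)*(G + T)
(U(9, -8) - 123)*58 = ((9² + 9*(-8) + 9*9 - 8*9) - 123)*58 = ((81 - 72 + 81 - 72) - 123)*58 = (18 - 123)*58 = -105*58 = -6090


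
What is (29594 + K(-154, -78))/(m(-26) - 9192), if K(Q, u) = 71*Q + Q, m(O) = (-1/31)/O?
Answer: -14915836/7408751 ≈ -2.0133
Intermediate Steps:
m(O) = -1/(31*O) (m(O) = (-1*1/31)/O = -1/(31*O))
K(Q, u) = 72*Q
(29594 + K(-154, -78))/(m(-26) - 9192) = (29594 + 72*(-154))/(-1/31/(-26) - 9192) = (29594 - 11088)/(-1/31*(-1/26) - 9192) = 18506/(1/806 - 9192) = 18506/(-7408751/806) = 18506*(-806/7408751) = -14915836/7408751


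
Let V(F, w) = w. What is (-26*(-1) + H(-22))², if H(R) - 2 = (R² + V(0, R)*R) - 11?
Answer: 970225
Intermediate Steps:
H(R) = -9 + 2*R² (H(R) = 2 + ((R² + R*R) - 11) = 2 + ((R² + R²) - 11) = 2 + (2*R² - 11) = 2 + (-11 + 2*R²) = -9 + 2*R²)
(-26*(-1) + H(-22))² = (-26*(-1) + (-9 + 2*(-22)²))² = (26 + (-9 + 2*484))² = (26 + (-9 + 968))² = (26 + 959)² = 985² = 970225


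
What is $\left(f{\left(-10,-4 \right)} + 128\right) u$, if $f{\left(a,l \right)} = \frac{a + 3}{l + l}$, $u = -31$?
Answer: $- \frac{31961}{8} \approx -3995.1$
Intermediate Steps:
$f{\left(a,l \right)} = \frac{3 + a}{2 l}$
$\left(f{\left(-10,-4 \right)} + 128\right) u = \left(\frac{3 - 10}{2 \left(-4\right)} + 128\right) \left(-31\right) = \left(\frac{1}{2} \left(- \frac{1}{4}\right) \left(-7\right) + 128\right) \left(-31\right) = \left(\frac{7}{8} + 128\right) \left(-31\right) = \frac{1031}{8} \left(-31\right) = - \frac{31961}{8}$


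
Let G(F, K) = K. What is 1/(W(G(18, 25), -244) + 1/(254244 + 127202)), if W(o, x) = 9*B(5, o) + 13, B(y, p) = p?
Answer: 381446/90784149 ≈ 0.0042017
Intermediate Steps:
W(o, x) = 13 + 9*o (W(o, x) = 9*o + 13 = 13 + 9*o)
1/(W(G(18, 25), -244) + 1/(254244 + 127202)) = 1/((13 + 9*25) + 1/(254244 + 127202)) = 1/((13 + 225) + 1/381446) = 1/(238 + 1/381446) = 1/(90784149/381446) = 381446/90784149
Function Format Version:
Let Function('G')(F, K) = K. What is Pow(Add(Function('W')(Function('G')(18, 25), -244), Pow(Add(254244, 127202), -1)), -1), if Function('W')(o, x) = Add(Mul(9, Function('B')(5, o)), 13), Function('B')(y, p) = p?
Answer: Rational(381446, 90784149) ≈ 0.0042017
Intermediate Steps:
Function('W')(o, x) = Add(13, Mul(9, o)) (Function('W')(o, x) = Add(Mul(9, o), 13) = Add(13, Mul(9, o)))
Pow(Add(Function('W')(Function('G')(18, 25), -244), Pow(Add(254244, 127202), -1)), -1) = Pow(Add(Add(13, Mul(9, 25)), Pow(Add(254244, 127202), -1)), -1) = Pow(Add(Add(13, 225), Pow(381446, -1)), -1) = Pow(Add(238, Rational(1, 381446)), -1) = Pow(Rational(90784149, 381446), -1) = Rational(381446, 90784149)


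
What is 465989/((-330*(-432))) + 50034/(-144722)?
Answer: 112092961/38348640 ≈ 2.9230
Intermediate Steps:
465989/((-330*(-432))) + 50034/(-144722) = 465989/142560 + 50034*(-1/144722) = 465989*(1/142560) - 93/269 = 465989/142560 - 93/269 = 112092961/38348640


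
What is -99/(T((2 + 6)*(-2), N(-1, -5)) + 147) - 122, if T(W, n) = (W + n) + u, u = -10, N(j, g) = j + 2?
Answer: -14983/122 ≈ -122.81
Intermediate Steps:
N(j, g) = 2 + j
T(W, n) = -10 + W + n (T(W, n) = (W + n) - 10 = -10 + W + n)
-99/(T((2 + 6)*(-2), N(-1, -5)) + 147) - 122 = -99/((-10 + (2 + 6)*(-2) + (2 - 1)) + 147) - 122 = -99/((-10 + 8*(-2) + 1) + 147) - 122 = -99/((-10 - 16 + 1) + 147) - 122 = -99/(-25 + 147) - 122 = -99/122 - 122 = -14983/122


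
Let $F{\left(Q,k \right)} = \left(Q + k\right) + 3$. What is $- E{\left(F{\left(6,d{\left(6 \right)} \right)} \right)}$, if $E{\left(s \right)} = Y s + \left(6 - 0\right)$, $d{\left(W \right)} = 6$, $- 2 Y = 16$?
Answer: $114$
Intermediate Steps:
$Y = -8$ ($Y = \left(- \frac{1}{2}\right) 16 = -8$)
$F{\left(Q,k \right)} = 3 + Q + k$
$E{\left(s \right)} = 6 - 8 s$ ($E{\left(s \right)} = - 8 s + \left(6 - 0\right) = - 8 s + \left(6 + 0\right) = - 8 s + 6 = 6 - 8 s$)
$- E{\left(F{\left(6,d{\left(6 \right)} \right)} \right)} = - (6 - 8 \left(3 + 6 + 6\right)) = - (6 - 120) = \left(-1\right) \left(-114\right) = 114$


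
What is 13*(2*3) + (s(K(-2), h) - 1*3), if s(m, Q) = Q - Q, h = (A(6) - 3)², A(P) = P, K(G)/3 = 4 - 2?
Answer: 75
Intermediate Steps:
K(G) = 6 (K(G) = 3*(4 - 2) = 3*2 = 6)
h = 9 (h = (6 - 3)² = 3² = 9)
s(m, Q) = 0
13*(2*3) + (s(K(-2), h) - 1*3) = 13*(2*3) + (0 - 1*3) = 13*6 + (0 - 3) = 78 - 3 = 75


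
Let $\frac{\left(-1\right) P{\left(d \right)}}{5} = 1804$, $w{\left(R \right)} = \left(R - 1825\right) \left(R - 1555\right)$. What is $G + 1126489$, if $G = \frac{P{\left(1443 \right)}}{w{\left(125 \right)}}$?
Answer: $\frac{12447703409}{11050} \approx 1.1265 \cdot 10^{6}$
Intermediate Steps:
$w{\left(R \right)} = \left(-1825 + R\right) \left(-1555 + R\right)$
$P{\left(d \right)} = -9020$ ($P{\left(d \right)} = \left(-5\right) 1804 = -9020$)
$G = - \frac{41}{11050}$ ($G = - \frac{9020}{2837875 + 125^{2} - 422500} = - \frac{9020}{2837875 + 15625 - 422500} = - \frac{9020}{2431000} = \left(-9020\right) \frac{1}{2431000} = - \frac{41}{11050} \approx -0.0037104$)
$G + 1126489 = - \frac{41}{11050} + 1126489 = \frac{12447703409}{11050}$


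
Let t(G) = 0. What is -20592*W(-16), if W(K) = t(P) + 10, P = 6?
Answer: -205920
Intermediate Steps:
W(K) = 10 (W(K) = 0 + 10 = 10)
-20592*W(-16) = -20592*10 = -205920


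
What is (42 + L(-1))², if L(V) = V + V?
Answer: 1600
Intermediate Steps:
L(V) = 2*V
(42 + L(-1))² = (42 + 2*(-1))² = (42 - 2)² = 40² = 1600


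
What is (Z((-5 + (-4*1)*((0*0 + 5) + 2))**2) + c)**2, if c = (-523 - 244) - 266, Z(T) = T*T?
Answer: 1403959572544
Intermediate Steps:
Z(T) = T**2
c = -1033 (c = -767 - 266 = -1033)
(Z((-5 + (-4*1)*((0*0 + 5) + 2))**2) + c)**2 = (((-5 + (-4*1)*((0*0 + 5) + 2))**2)**2 - 1033)**2 = (((-5 - 4*((0 + 5) + 2))**2)**2 - 1033)**2 = (((-5 - 4*(5 + 2))**2)**2 - 1033)**2 = (((-5 - 4*7)**2)**2 - 1033)**2 = (((-5 - 28)**2)**2 - 1033)**2 = (((-33)**2)**2 - 1033)**2 = (1089**2 - 1033)**2 = (1185921 - 1033)**2 = 1184888**2 = 1403959572544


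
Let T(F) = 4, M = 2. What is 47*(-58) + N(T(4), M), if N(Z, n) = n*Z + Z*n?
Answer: -2710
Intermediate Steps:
N(Z, n) = 2*Z*n (N(Z, n) = Z*n + Z*n = 2*Z*n)
47*(-58) + N(T(4), M) = 47*(-58) + 2*4*2 = -2726 + 16 = -2710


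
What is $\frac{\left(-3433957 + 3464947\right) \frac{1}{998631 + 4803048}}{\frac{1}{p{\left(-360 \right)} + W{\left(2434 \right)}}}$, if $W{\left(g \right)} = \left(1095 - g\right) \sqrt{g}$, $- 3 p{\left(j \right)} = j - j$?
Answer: $- \frac{1063990 \sqrt{2434}}{148761} \approx -352.87$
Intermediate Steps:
$p{\left(j \right)} = 0$ ($p{\left(j \right)} = - \frac{j - j}{3} = \left(- \frac{1}{3}\right) 0 = 0$)
$W{\left(g \right)} = \sqrt{g} \left(1095 - g\right)$
$\frac{\left(-3433957 + 3464947\right) \frac{1}{998631 + 4803048}}{\frac{1}{p{\left(-360 \right)} + W{\left(2434 \right)}}} = \frac{\left(-3433957 + 3464947\right) \frac{1}{998631 + 4803048}}{\frac{1}{0 + \sqrt{2434} \left(1095 - 2434\right)}} = \frac{30990 \cdot \frac{1}{5801679}}{\frac{1}{0 + \sqrt{2434} \left(1095 - 2434\right)}} = \frac{30990 \cdot \frac{1}{5801679}}{\frac{1}{0 + \sqrt{2434} \left(-1339\right)}} = \frac{10330}{1933893 \frac{1}{0 - 1339 \sqrt{2434}}} = \frac{10330}{1933893 \frac{1}{\left(-1339\right) \sqrt{2434}}} = \frac{10330}{1933893 \left(- \frac{\sqrt{2434}}{3259126}\right)} = \frac{10330 \left(- 1339 \sqrt{2434}\right)}{1933893} = - \frac{1063990 \sqrt{2434}}{148761}$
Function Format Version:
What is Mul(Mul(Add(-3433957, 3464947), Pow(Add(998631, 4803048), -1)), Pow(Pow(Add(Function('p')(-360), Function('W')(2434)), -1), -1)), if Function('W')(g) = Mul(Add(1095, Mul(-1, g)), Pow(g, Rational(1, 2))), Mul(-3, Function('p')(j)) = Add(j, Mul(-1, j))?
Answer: Mul(Rational(-1063990, 148761), Pow(2434, Rational(1, 2))) ≈ -352.87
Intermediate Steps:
Function('p')(j) = 0 (Function('p')(j) = Mul(Rational(-1, 3), Add(j, Mul(-1, j))) = Mul(Rational(-1, 3), 0) = 0)
Function('W')(g) = Mul(Pow(g, Rational(1, 2)), Add(1095, Mul(-1, g)))
Mul(Mul(Add(-3433957, 3464947), Pow(Add(998631, 4803048), -1)), Pow(Pow(Add(Function('p')(-360), Function('W')(2434)), -1), -1)) = Mul(Mul(Add(-3433957, 3464947), Pow(Add(998631, 4803048), -1)), Pow(Pow(Add(0, Mul(Pow(2434, Rational(1, 2)), Add(1095, Mul(-1, 2434)))), -1), -1)) = Mul(Mul(30990, Pow(5801679, -1)), Pow(Pow(Add(0, Mul(Pow(2434, Rational(1, 2)), Add(1095, -2434))), -1), -1)) = Mul(Mul(30990, Rational(1, 5801679)), Pow(Pow(Add(0, Mul(Pow(2434, Rational(1, 2)), -1339)), -1), -1)) = Mul(Rational(10330, 1933893), Pow(Pow(Add(0, Mul(-1339, Pow(2434, Rational(1, 2)))), -1), -1)) = Mul(Rational(10330, 1933893), Pow(Pow(Mul(-1339, Pow(2434, Rational(1, 2))), -1), -1)) = Mul(Rational(10330, 1933893), Pow(Mul(Rational(-1, 3259126), Pow(2434, Rational(1, 2))), -1)) = Mul(Rational(10330, 1933893), Mul(-1339, Pow(2434, Rational(1, 2)))) = Mul(Rational(-1063990, 148761), Pow(2434, Rational(1, 2)))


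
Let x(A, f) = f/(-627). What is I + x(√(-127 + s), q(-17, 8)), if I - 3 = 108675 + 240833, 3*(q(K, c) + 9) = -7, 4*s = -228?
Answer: 657430225/1881 ≈ 3.4951e+5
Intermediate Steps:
s = -57 (s = (¼)*(-228) = -57)
q(K, c) = -34/3 (q(K, c) = -9 + (⅓)*(-7) = -9 - 7/3 = -34/3)
x(A, f) = -f/627 (x(A, f) = f*(-1/627) = -f/627)
I = 349511 (I = 3 + (108675 + 240833) = 3 + 349508 = 349511)
I + x(√(-127 + s), q(-17, 8)) = 349511 - 1/627*(-34/3) = 349511 + 34/1881 = 657430225/1881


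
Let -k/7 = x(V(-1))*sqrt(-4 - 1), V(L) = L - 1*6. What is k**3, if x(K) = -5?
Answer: -214375*I*sqrt(5) ≈ -4.7936e+5*I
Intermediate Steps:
V(L) = -6 + L (V(L) = L - 6 = -6 + L)
k = 35*I*sqrt(5) (k = -(-35)*sqrt(-4 - 1) = -(-35)*sqrt(-5) = -(-35)*I*sqrt(5) = 35*I*sqrt(5) ≈ 78.262*I)
k**3 = (35*I*sqrt(5))**3 = -214375*I*sqrt(5)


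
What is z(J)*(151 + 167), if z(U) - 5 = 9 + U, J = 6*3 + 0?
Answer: 10176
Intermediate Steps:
J = 18 (J = 18 + 0 = 18)
z(U) = 14 + U (z(U) = 5 + (9 + U) = 14 + U)
z(J)*(151 + 167) = (14 + 18)*(151 + 167) = 32*318 = 10176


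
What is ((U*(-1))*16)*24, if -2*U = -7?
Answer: -1344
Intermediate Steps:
U = 7/2 (U = -½*(-7) = 7/2 ≈ 3.5000)
((U*(-1))*16)*24 = (((7/2)*(-1))*16)*24 = -7/2*16*24 = -56*24 = -1344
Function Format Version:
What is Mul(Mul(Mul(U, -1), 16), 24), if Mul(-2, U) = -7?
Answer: -1344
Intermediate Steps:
U = Rational(7, 2) (U = Mul(Rational(-1, 2), -7) = Rational(7, 2) ≈ 3.5000)
Mul(Mul(Mul(U, -1), 16), 24) = Mul(Mul(Mul(Rational(7, 2), -1), 16), 24) = Mul(Mul(Rational(-7, 2), 16), 24) = Mul(-56, 24) = -1344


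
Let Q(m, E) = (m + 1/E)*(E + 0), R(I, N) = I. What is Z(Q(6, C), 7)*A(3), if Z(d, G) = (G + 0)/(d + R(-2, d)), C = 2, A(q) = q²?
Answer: 63/11 ≈ 5.7273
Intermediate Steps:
Q(m, E) = E*(m + 1/E) (Q(m, E) = (m + 1/E)*E = E*(m + 1/E))
Z(d, G) = G/(-2 + d) (Z(d, G) = (G + 0)/(d - 2) = G/(-2 + d))
Z(Q(6, C), 7)*A(3) = (7/(-2 + (1 + 2*6)))*3² = (7/(-2 + (1 + 12)))*9 = (7/(-2 + 13))*9 = (7/11)*9 = 63/11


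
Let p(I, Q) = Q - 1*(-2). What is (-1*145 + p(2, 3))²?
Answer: 19600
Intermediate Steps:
p(I, Q) = 2 + Q (p(I, Q) = Q + 2 = 2 + Q)
(-1*145 + p(2, 3))² = (-1*145 + (2 + 3))² = (-145 + 5)² = (-140)² = 19600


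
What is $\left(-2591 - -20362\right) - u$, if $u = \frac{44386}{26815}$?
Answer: $\frac{476484979}{26815} \approx 17769.0$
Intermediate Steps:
$u = \frac{44386}{26815}$ ($u = 44386 \cdot \frac{1}{26815} = \frac{44386}{26815} \approx 1.6553$)
$\left(-2591 - -20362\right) - u = \left(-2591 - -20362\right) - \frac{44386}{26815} = \left(-2591 + 20362\right) - \frac{44386}{26815} = 17771 - \frac{44386}{26815} = \frac{476484979}{26815}$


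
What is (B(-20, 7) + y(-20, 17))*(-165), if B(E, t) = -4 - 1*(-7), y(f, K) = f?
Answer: 2805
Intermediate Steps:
B(E, t) = 3 (B(E, t) = -4 + 7 = 3)
(B(-20, 7) + y(-20, 17))*(-165) = (3 - 20)*(-165) = -17*(-165) = 2805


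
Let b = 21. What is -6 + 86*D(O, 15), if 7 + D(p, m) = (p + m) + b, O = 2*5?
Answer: 3348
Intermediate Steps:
O = 10
D(p, m) = 14 + m + p (D(p, m) = -7 + ((p + m) + 21) = -7 + ((m + p) + 21) = -7 + (21 + m + p) = 14 + m + p)
-6 + 86*D(O, 15) = -6 + 86*(14 + 15 + 10) = -6 + 86*39 = -6 + 3354 = 3348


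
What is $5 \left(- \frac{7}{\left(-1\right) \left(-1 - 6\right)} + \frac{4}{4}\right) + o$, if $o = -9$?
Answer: $-9$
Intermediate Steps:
$5 \left(- \frac{7}{\left(-1\right) \left(-1 - 6\right)} + \frac{4}{4}\right) + o = 5 \left(- \frac{7}{\left(-1\right) \left(-1 - 6\right)} + \frac{4}{4}\right) - 9 = 5 \left(- \frac{7}{\left(-1\right) \left(-1 - 6\right)} + 4 \cdot \frac{1}{4}\right) - 9 = 5 \left(- \frac{7}{\left(-1\right) \left(-7\right)} + 1\right) - 9 = 5 \left(- \frac{7}{7} + 1\right) - 9 = 5 \left(\left(-7\right) \frac{1}{7} + 1\right) - 9 = 5 \left(-1 + 1\right) - 9 = 5 \cdot 0 - 9 = 0 - 9 = -9$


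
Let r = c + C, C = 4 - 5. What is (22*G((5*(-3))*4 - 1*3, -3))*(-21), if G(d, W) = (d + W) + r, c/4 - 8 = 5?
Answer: 6930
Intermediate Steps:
C = -1
c = 52 (c = 32 + 4*5 = 32 + 20 = 52)
r = 51 (r = 52 - 1 = 51)
G(d, W) = 51 + W + d (G(d, W) = (d + W) + 51 = (W + d) + 51 = 51 + W + d)
(22*G((5*(-3))*4 - 1*3, -3))*(-21) = (22*(51 - 3 + ((5*(-3))*4 - 1*3)))*(-21) = (22*(51 - 3 + (-15*4 - 3)))*(-21) = (22*(51 - 3 + (-60 - 3)))*(-21) = (22*(51 - 3 - 63))*(-21) = (22*(-15))*(-21) = -330*(-21) = 6930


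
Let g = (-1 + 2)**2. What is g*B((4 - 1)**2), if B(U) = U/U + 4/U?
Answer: 13/9 ≈ 1.4444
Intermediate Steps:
g = 1 (g = 1**2 = 1)
B(U) = 1 + 4/U
g*B((4 - 1)**2) = 1*((4 + (4 - 1)**2)/((4 - 1)**2)) = 1*((4 + 3**2)/(3**2)) = 1*((4 + 9)/9) = 1*((1/9)*13) = 1*(13/9) = 13/9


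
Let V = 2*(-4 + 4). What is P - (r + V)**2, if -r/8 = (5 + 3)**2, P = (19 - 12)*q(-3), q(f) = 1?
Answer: -262137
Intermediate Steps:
V = 0 (V = 2*0 = 0)
P = 7 (P = (19 - 12)*1 = 7*1 = 7)
r = -512 (r = -8*(5 + 3)**2 = -8*8**2 = -8*64 = -512)
P - (r + V)**2 = 7 - (-512 + 0)**2 = 7 - 1*(-512)**2 = 7 - 1*262144 = 7 - 262144 = -262137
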